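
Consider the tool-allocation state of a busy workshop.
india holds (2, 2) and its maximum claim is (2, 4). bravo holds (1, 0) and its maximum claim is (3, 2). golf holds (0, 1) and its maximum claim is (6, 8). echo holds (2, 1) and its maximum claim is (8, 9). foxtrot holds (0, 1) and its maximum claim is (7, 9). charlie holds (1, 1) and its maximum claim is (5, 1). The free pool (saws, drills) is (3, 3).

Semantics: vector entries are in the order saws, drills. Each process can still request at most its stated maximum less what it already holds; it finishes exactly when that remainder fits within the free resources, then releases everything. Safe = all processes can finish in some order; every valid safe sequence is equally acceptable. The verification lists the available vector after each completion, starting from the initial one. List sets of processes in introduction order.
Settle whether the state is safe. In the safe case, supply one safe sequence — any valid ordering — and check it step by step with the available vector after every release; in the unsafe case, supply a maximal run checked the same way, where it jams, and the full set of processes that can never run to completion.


The state is UNSAFE.
Key observation: the wall is drills: completing bravo, india, charlie brings the pool only to (7, 6), and all the rest need more.
A maximal execution: bravo, india, charlie — then nothing else fits. Step-by-step check:
  pool = (3, 3)
  bravo needs (2, 2) <= (3, 3) -> finishes; pool += (1, 0) = (4, 3)
  india needs (0, 2) <= (4, 3) -> finishes; pool += (2, 2) = (6, 5)
  charlie needs (4, 0) <= (6, 5) -> finishes; pool += (1, 1) = (7, 6)
  golf still needs (6, 7) but only (7, 6) is free — short on drills
  echo still needs (6, 8) but only (7, 6) is free — short on drills
  foxtrot still needs (7, 8) but only (7, 6) is free — short on drills
Processes that can never finish: golf, echo and foxtrot.


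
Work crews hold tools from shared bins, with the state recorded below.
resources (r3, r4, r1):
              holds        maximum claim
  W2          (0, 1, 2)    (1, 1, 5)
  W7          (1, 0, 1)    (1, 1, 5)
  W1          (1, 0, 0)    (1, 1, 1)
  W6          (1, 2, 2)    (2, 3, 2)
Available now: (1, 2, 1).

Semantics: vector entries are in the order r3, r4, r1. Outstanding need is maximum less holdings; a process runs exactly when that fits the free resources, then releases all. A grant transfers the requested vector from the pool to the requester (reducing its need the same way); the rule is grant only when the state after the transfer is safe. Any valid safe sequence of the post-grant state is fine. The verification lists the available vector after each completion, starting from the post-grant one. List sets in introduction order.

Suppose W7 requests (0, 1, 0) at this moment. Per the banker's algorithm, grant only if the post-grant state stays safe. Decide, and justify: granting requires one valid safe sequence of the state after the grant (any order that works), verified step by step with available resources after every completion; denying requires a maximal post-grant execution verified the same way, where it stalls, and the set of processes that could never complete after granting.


GRANT. The post-grant state is safe; one safe sequence: W1, W6, W2, W7.
Key observation: the grant leaves (1, 1, 1) free — enough for W1, whose release restarts the cascade.
Step-by-step check of the post-grant state:
  pool = (1, 1, 1)
  W1: need (0, 1, 1) fits (1, 1, 1); releases (1, 0, 0), pool now (2, 1, 1)
  W6: need (1, 1, 0) fits (2, 1, 1); releases (1, 2, 2), pool now (3, 3, 3)
  W2: need (1, 0, 3) fits (3, 3, 3); releases (0, 1, 2), pool now (3, 4, 5)
  W7: need (0, 0, 4) fits (3, 4, 5); releases (1, 1, 1), pool now (4, 5, 6)


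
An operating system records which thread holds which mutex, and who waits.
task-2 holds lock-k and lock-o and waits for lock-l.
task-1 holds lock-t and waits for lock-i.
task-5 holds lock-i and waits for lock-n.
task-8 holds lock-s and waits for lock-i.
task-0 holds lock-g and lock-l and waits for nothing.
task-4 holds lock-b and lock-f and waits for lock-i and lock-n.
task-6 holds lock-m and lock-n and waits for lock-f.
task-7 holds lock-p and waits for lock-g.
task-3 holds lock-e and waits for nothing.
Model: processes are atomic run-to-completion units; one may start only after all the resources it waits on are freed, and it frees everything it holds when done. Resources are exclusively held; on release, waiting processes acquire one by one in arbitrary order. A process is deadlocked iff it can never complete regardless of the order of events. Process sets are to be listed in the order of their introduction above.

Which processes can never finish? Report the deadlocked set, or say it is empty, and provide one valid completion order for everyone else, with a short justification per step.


Deadlocked set: task-1, task-5, task-8, task-4 and task-6.
Key observation: the loop task-5 -> task-6 -> task-4 -> task-5 blocks itself forever; task-1 and task-8 wait into the deadlock from upstream.
A valid finishing order for the others: task-0, task-3, task-7, task-2.
Check, step by step:
  task-0: no waits; runs immediately, freeing lock-g and lock-l
  task-3: no waits; runs immediately, freeing lock-e
  run task-7 (all its waits — lock-g — are resolved); releases lock-p
  run task-2 (all its waits — lock-l — are resolved); releases lock-k and lock-o


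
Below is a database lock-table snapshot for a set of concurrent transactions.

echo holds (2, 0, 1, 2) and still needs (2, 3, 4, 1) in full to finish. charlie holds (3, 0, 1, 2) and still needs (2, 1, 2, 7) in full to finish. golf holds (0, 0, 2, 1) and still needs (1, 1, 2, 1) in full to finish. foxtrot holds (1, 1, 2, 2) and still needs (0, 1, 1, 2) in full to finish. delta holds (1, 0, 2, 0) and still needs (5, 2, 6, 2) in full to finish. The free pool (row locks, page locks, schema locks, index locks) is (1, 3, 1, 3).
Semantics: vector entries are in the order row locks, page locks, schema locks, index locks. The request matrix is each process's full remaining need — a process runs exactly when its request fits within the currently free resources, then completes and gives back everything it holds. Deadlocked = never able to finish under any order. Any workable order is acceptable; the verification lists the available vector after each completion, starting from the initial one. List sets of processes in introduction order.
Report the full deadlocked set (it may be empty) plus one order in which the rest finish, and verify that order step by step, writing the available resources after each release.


Nothing here is deadlocked.
Key observation: the pool covers foxtrot at once, and every later process fits after earlier releases.
A valid finishing order for the others: foxtrot, golf, echo, charlie, delta. Check, step by step:
  pool = (1, 3, 1, 3)
  foxtrot: need (0, 1, 1, 2) fits (1, 3, 1, 3); releases (1, 1, 2, 2), pool now (2, 4, 3, 5)
  golf: need (1, 1, 2, 1) fits (2, 4, 3, 5); releases (0, 0, 2, 1), pool now (2, 4, 5, 6)
  echo: need (2, 3, 4, 1) fits (2, 4, 5, 6); releases (2, 0, 1, 2), pool now (4, 4, 6, 8)
  charlie: need (2, 1, 2, 7) fits (4, 4, 6, 8); releases (3, 0, 1, 2), pool now (7, 4, 7, 10)
  delta: need (5, 2, 6, 2) fits (7, 4, 7, 10); releases (1, 0, 2, 0), pool now (8, 4, 9, 10)


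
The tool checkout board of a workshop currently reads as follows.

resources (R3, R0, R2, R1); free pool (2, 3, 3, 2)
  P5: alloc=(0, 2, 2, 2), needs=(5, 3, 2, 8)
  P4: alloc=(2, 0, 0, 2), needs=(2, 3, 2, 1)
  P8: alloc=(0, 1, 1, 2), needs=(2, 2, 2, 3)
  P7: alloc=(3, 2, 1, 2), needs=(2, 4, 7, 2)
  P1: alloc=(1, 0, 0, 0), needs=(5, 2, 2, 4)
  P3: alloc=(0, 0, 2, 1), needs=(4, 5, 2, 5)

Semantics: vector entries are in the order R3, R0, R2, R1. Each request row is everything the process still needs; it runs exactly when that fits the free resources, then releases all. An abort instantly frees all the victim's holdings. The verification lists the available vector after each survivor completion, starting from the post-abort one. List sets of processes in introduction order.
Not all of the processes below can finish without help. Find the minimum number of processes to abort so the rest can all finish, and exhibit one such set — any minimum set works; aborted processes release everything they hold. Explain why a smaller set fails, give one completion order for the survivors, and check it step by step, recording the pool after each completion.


Abort P7.
Key observation: P1 could never have finished before the abort; with (3, 2, 1, 2) returned by P7, it fits at step 1.
Why nothing smaller works: aborting no one leaves the state deadlocked as given.
Survivors finish in the order: P1, P8, P4, P3, P5. Walking it through (pool after the aborts first):
  pool = (5, 5, 4, 4)
  run P1 (needs (5, 2, 2, 4), free (5, 5, 4, 4)); after release of (1, 0, 0, 0) the pool is (6, 5, 4, 4)
  run P8 (needs (2, 2, 2, 3), free (6, 5, 4, 4)); after release of (0, 1, 1, 2) the pool is (6, 6, 5, 6)
  run P4 (needs (2, 3, 2, 1), free (6, 6, 5, 6)); after release of (2, 0, 0, 2) the pool is (8, 6, 5, 8)
  run P3 (needs (4, 5, 2, 5), free (8, 6, 5, 8)); after release of (0, 0, 2, 1) the pool is (8, 6, 7, 9)
  run P5 (needs (5, 3, 2, 8), free (8, 6, 7, 9)); after release of (0, 2, 2, 2) the pool is (8, 8, 9, 11)


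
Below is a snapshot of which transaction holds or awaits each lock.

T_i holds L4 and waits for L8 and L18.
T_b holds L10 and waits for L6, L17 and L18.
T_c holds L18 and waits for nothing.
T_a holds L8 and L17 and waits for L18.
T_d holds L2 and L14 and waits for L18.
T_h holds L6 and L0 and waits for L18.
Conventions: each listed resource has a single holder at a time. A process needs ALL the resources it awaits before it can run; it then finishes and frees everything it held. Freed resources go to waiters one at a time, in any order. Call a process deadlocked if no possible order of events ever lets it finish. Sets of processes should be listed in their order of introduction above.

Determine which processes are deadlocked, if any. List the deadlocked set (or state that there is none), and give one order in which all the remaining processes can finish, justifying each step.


The deadlocked set is empty.
Key observation: no waiting chain loops back on itself — every chain ends at a process that waits on nothing, so everyone eventually runs.
The rest can finish in the order T_c, T_d, T_a, T_h, T_i, T_b.
Walking it through:
  T_c: no waits; runs immediately, freeing L18
  T_d waits on L18 — all released -> runs and releases L2 and L14
  T_a waits on L18 — all released -> runs and releases L8 and L17
  T_h waits on L18 — all released -> runs and releases L6 and L0
  T_i waits on L8 and L18 — all released -> runs and releases L4
  T_b waits on L6, L17 and L18 — all released -> runs and releases L10


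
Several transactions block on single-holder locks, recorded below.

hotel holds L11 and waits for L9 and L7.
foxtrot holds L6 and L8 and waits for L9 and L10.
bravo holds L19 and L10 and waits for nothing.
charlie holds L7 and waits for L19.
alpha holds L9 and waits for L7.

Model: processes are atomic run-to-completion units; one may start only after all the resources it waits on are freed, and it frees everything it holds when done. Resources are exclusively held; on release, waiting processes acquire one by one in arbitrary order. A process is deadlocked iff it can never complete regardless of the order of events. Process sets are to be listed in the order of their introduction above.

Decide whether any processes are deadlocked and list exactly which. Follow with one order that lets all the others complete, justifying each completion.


No process is deadlocked.
Key observation: all waits point, directly or indirectly, at processes that can finish, so nothing is permanently blocked.
One completion order for the rest: bravo, charlie, alpha, hotel, foxtrot.
Check, step by step:
  bravo waits on nothing -> runs at once and releases L19 and L10
  charlie waits on L19 — all released -> runs and releases L7
  alpha waits on L7 — all released -> runs and releases L9
  hotel waits on L9 and L7 — all released -> runs and releases L11
  foxtrot waits on L9 and L10 — all released -> runs and releases L6 and L8


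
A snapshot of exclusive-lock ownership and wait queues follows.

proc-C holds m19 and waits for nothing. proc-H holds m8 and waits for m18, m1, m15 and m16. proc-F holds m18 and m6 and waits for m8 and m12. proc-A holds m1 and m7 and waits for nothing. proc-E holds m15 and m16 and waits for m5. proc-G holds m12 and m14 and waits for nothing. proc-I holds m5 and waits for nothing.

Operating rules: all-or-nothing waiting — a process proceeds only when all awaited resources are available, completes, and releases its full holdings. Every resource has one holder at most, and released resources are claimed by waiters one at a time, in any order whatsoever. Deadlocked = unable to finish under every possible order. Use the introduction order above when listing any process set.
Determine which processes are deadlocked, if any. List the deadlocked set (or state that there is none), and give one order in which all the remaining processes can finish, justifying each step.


The deadlocked set is proc-H and proc-F.
Key observation: proc-H -> proc-F -> proc-H is a circular wait — nothing in it can go first; no other process is dragged down with it.
The rest can finish in the order proc-I, proc-C, proc-E, proc-G, proc-A.
Check, step by step:
  proc-I waits on nothing -> runs at once and releases m5
  proc-C waits on nothing -> runs at once and releases m19
  run proc-E (all its waits — m5 — are resolved); releases m15 and m16
  proc-G waits on nothing -> runs at once and releases m12 and m14
  proc-A waits on nothing -> runs at once and releases m1 and m7


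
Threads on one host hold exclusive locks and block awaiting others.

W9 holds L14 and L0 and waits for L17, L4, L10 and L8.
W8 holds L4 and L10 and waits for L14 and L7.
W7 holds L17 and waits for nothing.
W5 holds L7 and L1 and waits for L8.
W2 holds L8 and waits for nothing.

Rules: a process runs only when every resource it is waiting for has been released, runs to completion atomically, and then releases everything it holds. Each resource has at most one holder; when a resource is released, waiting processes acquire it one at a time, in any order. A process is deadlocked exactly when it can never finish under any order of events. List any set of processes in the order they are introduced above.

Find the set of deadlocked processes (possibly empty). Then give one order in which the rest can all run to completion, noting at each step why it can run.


The deadlocked set is W9 and W8.
Key observation: along W9 -> W8 -> W9, each member waits on what the next one holds — a deadlock; no other process is dragged down with it.
A valid finishing order for the others: W2, W7, W5.
Step-by-step check:
  run W2 (it waits on nothing); releases L8
  run W7 (it waits on nothing); releases L17
  W5: everything it awaited (L8) is free; runs, freeing L7 and L1


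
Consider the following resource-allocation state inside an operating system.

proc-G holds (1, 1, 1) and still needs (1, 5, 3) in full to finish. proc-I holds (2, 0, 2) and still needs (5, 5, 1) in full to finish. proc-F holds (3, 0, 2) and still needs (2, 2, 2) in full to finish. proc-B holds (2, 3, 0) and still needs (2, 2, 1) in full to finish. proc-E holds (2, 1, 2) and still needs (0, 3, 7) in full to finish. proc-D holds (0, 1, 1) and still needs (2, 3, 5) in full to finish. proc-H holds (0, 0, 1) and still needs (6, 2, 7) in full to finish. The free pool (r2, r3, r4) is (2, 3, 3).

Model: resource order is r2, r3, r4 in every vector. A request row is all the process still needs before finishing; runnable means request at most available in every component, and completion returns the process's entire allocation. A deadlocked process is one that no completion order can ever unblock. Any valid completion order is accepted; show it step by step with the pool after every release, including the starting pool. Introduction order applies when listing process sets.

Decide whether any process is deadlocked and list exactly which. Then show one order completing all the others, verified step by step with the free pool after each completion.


Nothing here is deadlocked.
Key observation: proc-B can run right away; the returned allocation unlocks the remaining processes in turn.
One completion order for the rest: proc-B, proc-F, proc-I, proc-H, proc-G, proc-D, proc-E. Verifying each step:
  pool = (2, 3, 3)
  proc-B: need (2, 2, 1) fits (2, 3, 3); releases (2, 3, 0), pool now (4, 6, 3)
  proc-F: need (2, 2, 2) fits (4, 6, 3); releases (3, 0, 2), pool now (7, 6, 5)
  proc-I: need (5, 5, 1) fits (7, 6, 5); releases (2, 0, 2), pool now (9, 6, 7)
  proc-H: need (6, 2, 7) fits (9, 6, 7); releases (0, 0, 1), pool now (9, 6, 8)
  proc-G: need (1, 5, 3) fits (9, 6, 8); releases (1, 1, 1), pool now (10, 7, 9)
  proc-D: need (2, 3, 5) fits (10, 7, 9); releases (0, 1, 1), pool now (10, 8, 10)
  proc-E: need (0, 3, 7) fits (10, 8, 10); releases (2, 1, 2), pool now (12, 9, 12)


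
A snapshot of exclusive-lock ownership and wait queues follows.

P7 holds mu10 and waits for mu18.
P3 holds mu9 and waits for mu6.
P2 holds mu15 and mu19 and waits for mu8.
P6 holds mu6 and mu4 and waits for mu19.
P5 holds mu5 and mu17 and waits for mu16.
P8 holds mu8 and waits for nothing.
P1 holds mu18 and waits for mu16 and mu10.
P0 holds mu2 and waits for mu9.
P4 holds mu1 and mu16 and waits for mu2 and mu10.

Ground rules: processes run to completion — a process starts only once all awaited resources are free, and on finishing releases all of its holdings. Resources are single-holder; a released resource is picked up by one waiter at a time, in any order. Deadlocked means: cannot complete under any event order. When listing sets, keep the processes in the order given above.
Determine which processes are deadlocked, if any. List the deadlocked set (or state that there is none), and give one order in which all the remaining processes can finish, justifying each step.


Deadlocked: P7, P5, P1 and P4.
Key observation: the loop P7 -> P1 -> P7 blocks itself forever; P4 is caught in further circular waits and P5 waits into the deadlock from upstream.
One completion order for the rest: P8, P2, P6, P3, P0.
Verifying each step:
  run P8 (it waits on nothing); releases mu8
  P2: everything it awaited (mu8) is free; runs, freeing mu15 and mu19
  P6: everything it awaited (mu19) is free; runs, freeing mu6 and mu4
  P3: everything it awaited (mu6) is free; runs, freeing mu9
  P0: everything it awaited (mu9) is free; runs, freeing mu2


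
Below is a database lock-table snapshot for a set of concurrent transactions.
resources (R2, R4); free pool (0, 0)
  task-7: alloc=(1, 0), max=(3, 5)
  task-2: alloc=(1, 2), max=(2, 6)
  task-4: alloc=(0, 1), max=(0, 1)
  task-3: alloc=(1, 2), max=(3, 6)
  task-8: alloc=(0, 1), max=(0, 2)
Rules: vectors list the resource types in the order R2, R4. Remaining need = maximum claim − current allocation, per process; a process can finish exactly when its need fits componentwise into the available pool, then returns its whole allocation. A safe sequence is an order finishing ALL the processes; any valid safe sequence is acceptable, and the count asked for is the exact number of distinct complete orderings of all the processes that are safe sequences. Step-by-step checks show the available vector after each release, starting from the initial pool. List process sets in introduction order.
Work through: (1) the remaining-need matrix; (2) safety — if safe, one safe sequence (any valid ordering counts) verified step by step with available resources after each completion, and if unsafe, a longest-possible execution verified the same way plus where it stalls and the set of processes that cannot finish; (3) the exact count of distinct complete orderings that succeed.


(1) Outstanding need per process (order R2, R4):
  task-7: (2, 5)
  task-2: (1, 4)
  task-4: (0, 0)
  task-3: (2, 4)
  task-8: (0, 1)
(2) UNSAFE — no complete ordering exists.
Key observation: the pool after task-4, task-8 is (0, 2); every surviving request exceeds it in R2, so progress ends there.
A maximal execution: task-4, task-8 — then nothing else fits. Step-by-step check:
  pool = (0, 0)
  task-4 needs (0, 0) <= (0, 0) -> finishes; pool += (0, 1) = (0, 1)
  task-8 needs (0, 1) <= (0, 1) -> finishes; pool += (0, 1) = (0, 2)
  task-7 cannot run: need (2, 5) vs free (0, 2) (insufficient R2 and R4)
  task-2 cannot run: need (1, 4) vs free (0, 2) (insufficient R2 and R4)
  task-3 cannot run: need (2, 4) vs free (0, 2) (insufficient R2 and R4)
Permanently blocked: task-7, task-2 and task-3.
(3) Exactly 0 of the possible complete orderings are safe sequences.


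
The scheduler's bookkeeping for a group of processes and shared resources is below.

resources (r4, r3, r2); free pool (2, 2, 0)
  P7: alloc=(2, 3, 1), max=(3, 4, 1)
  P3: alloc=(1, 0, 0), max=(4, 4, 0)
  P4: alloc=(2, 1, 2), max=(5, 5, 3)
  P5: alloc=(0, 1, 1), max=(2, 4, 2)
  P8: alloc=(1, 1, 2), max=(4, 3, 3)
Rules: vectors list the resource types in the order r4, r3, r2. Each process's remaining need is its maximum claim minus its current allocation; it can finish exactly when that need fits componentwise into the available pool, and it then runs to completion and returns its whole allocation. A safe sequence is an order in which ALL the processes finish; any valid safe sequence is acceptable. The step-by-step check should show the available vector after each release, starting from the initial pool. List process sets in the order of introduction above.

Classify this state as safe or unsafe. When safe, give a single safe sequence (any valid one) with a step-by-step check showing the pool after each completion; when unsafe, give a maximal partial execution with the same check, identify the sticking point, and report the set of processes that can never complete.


SAFE. One safe sequence: P7, P5, P3, P8, P4.
Key observation: P5 marks the first exact bind of the order: its need (2, 3, 1) fits the free (4, 5, 1) with zero slack on a requested resource.
Verifying each step:
  pool = (2, 2, 0)
  run P7 (needs (1, 1, 0), free (2, 2, 0)); after release of (2, 3, 1) the pool is (4, 5, 1)
  run P5 (needs (2, 3, 1), free (4, 5, 1)); after release of (0, 1, 1) the pool is (4, 6, 2)
  run P3 (needs (3, 4, 0), free (4, 6, 2)); after release of (1, 0, 0) the pool is (5, 6, 2)
  run P8 (needs (3, 2, 1), free (5, 6, 2)); after release of (1, 1, 2) the pool is (6, 7, 4)
  run P4 (needs (3, 4, 1), free (6, 7, 4)); after release of (2, 1, 2) the pool is (8, 8, 6)


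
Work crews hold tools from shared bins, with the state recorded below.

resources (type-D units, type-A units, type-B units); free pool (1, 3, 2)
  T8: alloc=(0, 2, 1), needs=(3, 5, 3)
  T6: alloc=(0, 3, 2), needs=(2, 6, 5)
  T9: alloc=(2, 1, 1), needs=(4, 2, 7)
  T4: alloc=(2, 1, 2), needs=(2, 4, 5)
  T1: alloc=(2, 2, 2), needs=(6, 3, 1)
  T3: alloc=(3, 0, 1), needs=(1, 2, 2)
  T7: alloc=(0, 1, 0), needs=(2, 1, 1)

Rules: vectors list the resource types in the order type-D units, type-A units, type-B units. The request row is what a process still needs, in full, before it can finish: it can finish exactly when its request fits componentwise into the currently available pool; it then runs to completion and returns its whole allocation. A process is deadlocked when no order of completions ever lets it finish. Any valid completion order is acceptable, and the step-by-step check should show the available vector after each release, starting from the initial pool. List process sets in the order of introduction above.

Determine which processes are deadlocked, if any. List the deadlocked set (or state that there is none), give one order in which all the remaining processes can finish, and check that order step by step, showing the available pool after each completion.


Deadlocked set: T8, T6, T9, T4 and T1.
Key observation: after T3, T7 the pool peaks at (4, 4, 3), and each blocked process is short somewhere: T8 on type-A units; T6 on type-A units, type-B units; T9 on type-B units; T4 on type-B units; T1 on type-D units.
A valid finishing order for the others: T3, T7. Verifying each step:
  pool = (1, 3, 2)
  T3 needs (1, 2, 2) <= (1, 3, 2) -> finishes; pool += (3, 0, 1) = (4, 3, 3)
  T7 needs (2, 1, 1) <= (4, 3, 3) -> finishes; pool += (0, 1, 0) = (4, 4, 3)
The blocked processes can never fit:
  blocked: T8 wants (3, 5, 3), pool (4, 4, 3) — not enough type-A units
  blocked: T6 wants (2, 6, 5), pool (4, 4, 3) — not enough type-A units and type-B units
  blocked: T9 wants (4, 2, 7), pool (4, 4, 3) — not enough type-B units
  blocked: T4 wants (2, 4, 5), pool (4, 4, 3) — not enough type-B units
  blocked: T1 wants (6, 3, 1), pool (4, 4, 3) — not enough type-D units


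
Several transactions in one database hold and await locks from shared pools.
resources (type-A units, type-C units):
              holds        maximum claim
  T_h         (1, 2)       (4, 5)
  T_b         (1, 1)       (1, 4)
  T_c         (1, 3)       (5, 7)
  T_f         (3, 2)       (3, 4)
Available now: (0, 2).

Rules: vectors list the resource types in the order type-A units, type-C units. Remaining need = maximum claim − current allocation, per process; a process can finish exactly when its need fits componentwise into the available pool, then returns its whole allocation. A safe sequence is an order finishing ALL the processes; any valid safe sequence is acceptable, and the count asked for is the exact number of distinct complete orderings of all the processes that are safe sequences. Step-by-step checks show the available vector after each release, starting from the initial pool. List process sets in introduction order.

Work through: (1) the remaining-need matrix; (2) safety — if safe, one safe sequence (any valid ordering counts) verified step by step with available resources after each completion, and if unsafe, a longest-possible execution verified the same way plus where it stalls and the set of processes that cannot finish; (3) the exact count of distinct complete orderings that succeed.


(1) Need matrix, components ordered type-A units, type-C units:
  T_h: (3, 3)
  T_b: (0, 3)
  T_c: (4, 4)
  T_f: (0, 2)
(2) SAFE, for example via the order T_f, T_h, T_c, T_b.
Key observation: the first exact fit in this order is T_f — it needs (0, 2) with (0, 2) free, meeting a requested resource to the last unit.
Verifying each step:
  pool = (0, 2)
  T_f needs (0, 2) <= (0, 2) -> finishes; pool += (3, 2) = (3, 4)
  T_h needs (3, 3) <= (3, 4) -> finishes; pool += (1, 2) = (4, 6)
  T_c needs (4, 4) <= (4, 6) -> finishes; pool += (1, 3) = (5, 9)
  T_b needs (0, 3) <= (5, 9) -> finishes; pool += (1, 1) = (6, 10)
(3) The exact count: 4 of the possible complete orderings are safe sequences.


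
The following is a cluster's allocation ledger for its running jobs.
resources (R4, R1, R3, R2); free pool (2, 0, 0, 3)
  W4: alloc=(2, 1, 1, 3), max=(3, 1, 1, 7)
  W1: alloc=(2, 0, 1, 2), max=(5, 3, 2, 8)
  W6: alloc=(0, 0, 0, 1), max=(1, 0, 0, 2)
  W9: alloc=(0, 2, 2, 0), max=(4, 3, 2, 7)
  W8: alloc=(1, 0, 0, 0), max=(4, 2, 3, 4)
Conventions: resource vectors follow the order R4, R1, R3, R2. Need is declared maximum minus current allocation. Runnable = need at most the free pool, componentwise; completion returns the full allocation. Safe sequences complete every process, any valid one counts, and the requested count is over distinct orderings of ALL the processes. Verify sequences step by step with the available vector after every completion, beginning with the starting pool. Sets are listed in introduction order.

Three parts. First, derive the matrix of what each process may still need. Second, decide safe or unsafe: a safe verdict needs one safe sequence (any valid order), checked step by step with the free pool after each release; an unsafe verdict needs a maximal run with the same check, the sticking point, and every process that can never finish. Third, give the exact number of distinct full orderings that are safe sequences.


(1) Need matrix, components ordered R4, R1, R3, R2:
  W4: (1, 0, 0, 4)
  W1: (3, 3, 1, 6)
  W6: (1, 0, 0, 1)
  W9: (4, 1, 0, 7)
  W8: (3, 2, 3, 4)
(2) SAFE, for example via the order W6, W4, W9, W1, W8.
Key observation: the order's first zero-slack moment is W4 ((1, 0, 0, 4) needed, (2, 0, 0, 4) free — a requested resource with nothing to spare).
Verifying each step:
  pool = (2, 0, 0, 3)
  W6: need (1, 0, 0, 1) fits (2, 0, 0, 3); releases (0, 0, 0, 1), pool now (2, 0, 0, 4)
  W4: need (1, 0, 0, 4) fits (2, 0, 0, 4); releases (2, 1, 1, 3), pool now (4, 1, 1, 7)
  W9: need (4, 1, 0, 7) fits (4, 1, 1, 7); releases (0, 2, 2, 0), pool now (4, 3, 3, 7)
  W1: need (3, 3, 1, 6) fits (4, 3, 3, 7); releases (2, 0, 1, 2), pool now (6, 3, 4, 9)
  W8: need (3, 2, 3, 4) fits (6, 3, 4, 9); releases (1, 0, 0, 0), pool now (7, 3, 4, 9)
(3) Precisely 2 of the possible complete orderings are safe sequences.


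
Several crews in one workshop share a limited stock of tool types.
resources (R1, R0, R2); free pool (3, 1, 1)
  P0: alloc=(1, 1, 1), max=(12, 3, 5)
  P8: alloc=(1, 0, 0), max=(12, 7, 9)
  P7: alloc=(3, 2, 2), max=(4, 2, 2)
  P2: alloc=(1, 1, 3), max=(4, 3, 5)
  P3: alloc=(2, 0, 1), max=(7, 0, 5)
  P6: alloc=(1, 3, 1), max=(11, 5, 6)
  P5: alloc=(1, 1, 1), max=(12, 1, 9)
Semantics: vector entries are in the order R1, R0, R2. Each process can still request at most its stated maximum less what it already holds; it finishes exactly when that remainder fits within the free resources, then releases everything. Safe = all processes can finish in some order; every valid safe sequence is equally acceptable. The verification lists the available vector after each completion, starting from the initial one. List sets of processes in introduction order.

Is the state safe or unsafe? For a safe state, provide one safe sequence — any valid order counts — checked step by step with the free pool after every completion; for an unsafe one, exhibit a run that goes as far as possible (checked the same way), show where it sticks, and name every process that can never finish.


The state is UNSAFE.
Key observation: the pool after P7, P2, P3 is (9, 4, 7); every surviving request exceeds it in R1, so progress ends there.
The run P7, P2, P3 cannot be extended any further. Walking it through:
  pool = (3, 1, 1)
  run P7 (needs (1, 0, 0), free (3, 1, 1)); after release of (3, 2, 2) the pool is (6, 3, 3)
  run P2 (needs (3, 2, 2), free (6, 3, 3)); after release of (1, 1, 3) the pool is (7, 4, 6)
  run P3 (needs (5, 0, 4), free (7, 4, 6)); after release of (2, 0, 1) the pool is (9, 4, 7)
  P0 cannot run: need (11, 2, 4) vs free (9, 4, 7) (insufficient R1)
  P8 cannot run: need (11, 7, 9) vs free (9, 4, 7) (insufficient R1, R0 and R2)
  P6 cannot run: need (10, 2, 5) vs free (9, 4, 7) (insufficient R1)
  P5 cannot run: need (11, 0, 8) vs free (9, 4, 7) (insufficient R1 and R2)
Never able to finish: P0, P8, P6 and P5.


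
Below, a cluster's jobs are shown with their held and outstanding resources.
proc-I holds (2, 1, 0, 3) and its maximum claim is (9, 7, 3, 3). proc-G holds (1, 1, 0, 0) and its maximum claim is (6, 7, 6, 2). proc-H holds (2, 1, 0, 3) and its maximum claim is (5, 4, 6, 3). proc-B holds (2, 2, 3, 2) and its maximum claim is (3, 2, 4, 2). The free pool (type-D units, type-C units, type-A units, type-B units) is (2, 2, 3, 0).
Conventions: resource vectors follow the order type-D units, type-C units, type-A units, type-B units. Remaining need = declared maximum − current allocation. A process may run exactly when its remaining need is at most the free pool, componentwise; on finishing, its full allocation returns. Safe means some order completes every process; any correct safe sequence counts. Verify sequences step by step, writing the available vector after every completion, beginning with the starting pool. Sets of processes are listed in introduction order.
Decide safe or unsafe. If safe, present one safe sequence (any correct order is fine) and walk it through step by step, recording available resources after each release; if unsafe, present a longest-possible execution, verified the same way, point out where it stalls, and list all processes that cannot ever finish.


The state is UNSAFE.
Key observation: the pool after proc-B, proc-H is (6, 5, 6, 5); every surviving request exceeds it in type-C units, so progress ends there.
Going as far as possible: proc-B, proc-H; after that, nothing fits. Step-by-step check:
  pool = (2, 2, 3, 0)
  proc-B: need (1, 0, 1, 0) fits (2, 2, 3, 0); releases (2, 2, 3, 2), pool now (4, 4, 6, 2)
  proc-H: need (3, 3, 6, 0) fits (4, 4, 6, 2); releases (2, 1, 0, 3), pool now (6, 5, 6, 5)
  proc-I still needs (7, 6, 3, 0) but only (6, 5, 6, 5) is free — short on type-D units and type-C units
  proc-G still needs (5, 6, 6, 2) but only (6, 5, 6, 5) is free — short on type-C units
Permanently blocked: proc-I and proc-G.


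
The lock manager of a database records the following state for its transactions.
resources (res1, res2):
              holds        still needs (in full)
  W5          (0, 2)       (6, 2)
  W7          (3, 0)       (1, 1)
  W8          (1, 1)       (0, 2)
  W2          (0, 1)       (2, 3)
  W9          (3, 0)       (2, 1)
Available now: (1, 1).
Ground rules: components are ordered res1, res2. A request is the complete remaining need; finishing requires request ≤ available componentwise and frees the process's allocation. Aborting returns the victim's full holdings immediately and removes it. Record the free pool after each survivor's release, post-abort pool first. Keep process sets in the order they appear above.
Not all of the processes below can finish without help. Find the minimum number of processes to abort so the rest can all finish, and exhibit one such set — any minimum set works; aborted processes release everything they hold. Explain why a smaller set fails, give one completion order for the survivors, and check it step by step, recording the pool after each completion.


Abort W5.
Key observation: the deadlocked W8 becomes finishable only because W5 released (0, 2); it completes at step 2 below.
Minimality: the empty abort set fails — the state is deadlocked as it stands.
Survivors finish in the order: W7, W8, W9, W2. Step-by-step check (pool after the aborts first):
  pool = (1, 3)
  W7: need (1, 1) fits (1, 3); releases (3, 0), pool now (4, 3)
  W8: need (0, 2) fits (4, 3); releases (1, 1), pool now (5, 4)
  W9: need (2, 1) fits (5, 4); releases (3, 0), pool now (8, 4)
  W2: need (2, 3) fits (8, 4); releases (0, 1), pool now (8, 5)


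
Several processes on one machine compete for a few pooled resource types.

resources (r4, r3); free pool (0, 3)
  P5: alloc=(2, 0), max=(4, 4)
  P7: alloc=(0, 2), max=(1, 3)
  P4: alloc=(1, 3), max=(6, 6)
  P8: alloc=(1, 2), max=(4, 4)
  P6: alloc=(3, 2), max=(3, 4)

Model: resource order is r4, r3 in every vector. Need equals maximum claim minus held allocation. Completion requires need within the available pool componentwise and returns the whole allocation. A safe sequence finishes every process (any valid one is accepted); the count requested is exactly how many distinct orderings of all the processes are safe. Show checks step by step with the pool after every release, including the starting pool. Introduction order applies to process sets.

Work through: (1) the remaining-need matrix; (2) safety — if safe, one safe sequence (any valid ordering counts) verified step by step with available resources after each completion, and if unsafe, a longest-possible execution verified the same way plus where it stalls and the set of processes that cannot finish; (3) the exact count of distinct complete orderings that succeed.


(1) Outstanding need per process (order r4, r3):
  P5: (2, 4)
  P7: (1, 1)
  P4: (5, 3)
  P8: (3, 2)
  P6: (0, 2)
(2) The state is SAFE; one workable sequence: P6, P5, P4, P7, P8.
Key observation: reading the order forward, P4 is the first process whose need (5, 3) meets the free pool (5, 5) exactly on a resource it requests.
Check, step by step:
  pool = (0, 3)
  P6 needs (0, 2) <= (0, 3) -> finishes; pool += (3, 2) = (3, 5)
  P5 needs (2, 4) <= (3, 5) -> finishes; pool += (2, 0) = (5, 5)
  P4 needs (5, 3) <= (5, 5) -> finishes; pool += (1, 3) = (6, 8)
  P7 needs (1, 1) <= (6, 8) -> finishes; pool += (0, 2) = (6, 10)
  P8 needs (3, 2) <= (6, 10) -> finishes; pool += (1, 2) = (7, 12)
(3) Precisely 12 of the possible complete orderings are safe sequences.


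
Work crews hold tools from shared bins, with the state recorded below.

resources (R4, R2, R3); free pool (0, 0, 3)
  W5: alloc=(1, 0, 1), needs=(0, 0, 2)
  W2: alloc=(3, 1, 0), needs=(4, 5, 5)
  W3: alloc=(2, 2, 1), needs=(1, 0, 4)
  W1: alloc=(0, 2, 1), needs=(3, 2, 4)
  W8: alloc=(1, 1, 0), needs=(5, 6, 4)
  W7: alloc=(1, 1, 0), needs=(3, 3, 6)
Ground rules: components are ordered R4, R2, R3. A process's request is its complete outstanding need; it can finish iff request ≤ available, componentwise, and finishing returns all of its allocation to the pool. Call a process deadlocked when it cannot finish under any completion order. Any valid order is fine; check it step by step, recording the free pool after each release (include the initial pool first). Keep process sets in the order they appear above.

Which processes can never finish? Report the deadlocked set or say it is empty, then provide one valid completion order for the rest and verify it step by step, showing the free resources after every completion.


The deadlocked set is empty.
Key observation: there is always a runnable process — W5 first — so the state unwinds completely.
The rest can finish in the order W5, W3, W1, W7, W2, W8. Check, step by step:
  pool = (0, 0, 3)
  run W5 (needs (0, 0, 2), free (0, 0, 3)); after release of (1, 0, 1) the pool is (1, 0, 4)
  run W3 (needs (1, 0, 4), free (1, 0, 4)); after release of (2, 2, 1) the pool is (3, 2, 5)
  run W1 (needs (3, 2, 4), free (3, 2, 5)); after release of (0, 2, 1) the pool is (3, 4, 6)
  run W7 (needs (3, 3, 6), free (3, 4, 6)); after release of (1, 1, 0) the pool is (4, 5, 6)
  run W2 (needs (4, 5, 5), free (4, 5, 6)); after release of (3, 1, 0) the pool is (7, 6, 6)
  run W8 (needs (5, 6, 4), free (7, 6, 6)); after release of (1, 1, 0) the pool is (8, 7, 6)


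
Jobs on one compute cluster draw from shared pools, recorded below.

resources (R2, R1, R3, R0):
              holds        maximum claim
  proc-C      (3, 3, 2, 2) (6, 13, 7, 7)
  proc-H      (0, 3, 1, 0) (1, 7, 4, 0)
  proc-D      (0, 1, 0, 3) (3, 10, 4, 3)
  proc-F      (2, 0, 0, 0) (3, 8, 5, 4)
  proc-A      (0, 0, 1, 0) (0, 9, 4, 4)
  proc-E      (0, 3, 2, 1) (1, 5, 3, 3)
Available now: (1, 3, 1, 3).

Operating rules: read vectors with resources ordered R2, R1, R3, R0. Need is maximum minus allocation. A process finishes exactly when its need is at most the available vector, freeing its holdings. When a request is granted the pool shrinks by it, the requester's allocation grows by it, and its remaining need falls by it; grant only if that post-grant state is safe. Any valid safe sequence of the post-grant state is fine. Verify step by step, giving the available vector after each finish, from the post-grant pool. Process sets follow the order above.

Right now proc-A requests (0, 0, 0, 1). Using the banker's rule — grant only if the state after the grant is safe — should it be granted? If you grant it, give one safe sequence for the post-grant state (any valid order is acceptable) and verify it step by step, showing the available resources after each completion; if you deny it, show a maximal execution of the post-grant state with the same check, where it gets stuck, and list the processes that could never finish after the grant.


GRANT: granting preserves safety; a valid post-grant sequence is proc-E, proc-H, proc-A, proc-F, proc-D, proc-C.
Key observation: with (1, 3, 1, 2) left after the transfer, proc-E can run at once — the state stays safe.
Check on the post-grant state, step by step:
  pool = (1, 3, 1, 2)
  run proc-E (needs (1, 2, 1, 2), free (1, 3, 1, 2)); after release of (0, 3, 2, 1) the pool is (1, 6, 3, 3)
  run proc-H (needs (1, 4, 3, 0), free (1, 6, 3, 3)); after release of (0, 3, 1, 0) the pool is (1, 9, 4, 3)
  run proc-A (needs (0, 9, 3, 3), free (1, 9, 4, 3)); after release of (0, 0, 1, 1) the pool is (1, 9, 5, 4)
  run proc-F (needs (1, 8, 5, 4), free (1, 9, 5, 4)); after release of (2, 0, 0, 0) the pool is (3, 9, 5, 4)
  run proc-D (needs (3, 9, 4, 0), free (3, 9, 5, 4)); after release of (0, 1, 0, 3) the pool is (3, 10, 5, 7)
  run proc-C (needs (3, 10, 5, 5), free (3, 10, 5, 7)); after release of (3, 3, 2, 2) the pool is (6, 13, 7, 9)
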